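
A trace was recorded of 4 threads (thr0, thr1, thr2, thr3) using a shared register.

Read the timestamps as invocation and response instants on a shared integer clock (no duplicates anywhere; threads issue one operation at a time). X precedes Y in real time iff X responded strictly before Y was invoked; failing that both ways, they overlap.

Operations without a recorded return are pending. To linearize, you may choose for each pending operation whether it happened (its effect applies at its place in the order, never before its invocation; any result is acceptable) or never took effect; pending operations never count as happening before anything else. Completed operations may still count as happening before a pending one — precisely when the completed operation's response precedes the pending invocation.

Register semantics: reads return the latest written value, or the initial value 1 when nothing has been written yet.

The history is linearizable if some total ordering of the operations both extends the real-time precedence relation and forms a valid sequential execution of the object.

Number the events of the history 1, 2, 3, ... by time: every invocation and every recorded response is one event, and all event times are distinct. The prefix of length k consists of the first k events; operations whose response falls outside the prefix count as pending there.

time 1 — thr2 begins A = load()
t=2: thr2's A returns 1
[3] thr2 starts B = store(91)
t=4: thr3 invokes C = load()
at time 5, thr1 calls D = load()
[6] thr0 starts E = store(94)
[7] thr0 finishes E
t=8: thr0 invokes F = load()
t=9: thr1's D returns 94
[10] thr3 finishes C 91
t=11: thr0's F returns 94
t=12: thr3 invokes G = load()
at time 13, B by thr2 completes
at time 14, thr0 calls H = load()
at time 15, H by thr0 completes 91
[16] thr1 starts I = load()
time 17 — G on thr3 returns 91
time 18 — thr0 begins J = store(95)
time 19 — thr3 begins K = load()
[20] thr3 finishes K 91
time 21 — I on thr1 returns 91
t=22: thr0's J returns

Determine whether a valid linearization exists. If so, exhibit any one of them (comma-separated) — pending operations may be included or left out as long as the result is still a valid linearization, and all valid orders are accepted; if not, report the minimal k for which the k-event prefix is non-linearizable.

1. A load() → 1, leaving value 1
2. E store(94), leaving value 94
3. D load() → 94, leaving value 94
4. F load() → 94, leaving value 94
5. B store(91), leaving value 91
6. C load() → 91, leaving value 91
7. G load() → 91, leaving value 91
8. H load() → 91, leaving value 91
9. I load() → 91, leaving value 91
10. K load() → 91, leaving value 91
11. J store(95), leaving value 95

linearizable — witness: A, E, D, F, B, C, G, H, I, K, J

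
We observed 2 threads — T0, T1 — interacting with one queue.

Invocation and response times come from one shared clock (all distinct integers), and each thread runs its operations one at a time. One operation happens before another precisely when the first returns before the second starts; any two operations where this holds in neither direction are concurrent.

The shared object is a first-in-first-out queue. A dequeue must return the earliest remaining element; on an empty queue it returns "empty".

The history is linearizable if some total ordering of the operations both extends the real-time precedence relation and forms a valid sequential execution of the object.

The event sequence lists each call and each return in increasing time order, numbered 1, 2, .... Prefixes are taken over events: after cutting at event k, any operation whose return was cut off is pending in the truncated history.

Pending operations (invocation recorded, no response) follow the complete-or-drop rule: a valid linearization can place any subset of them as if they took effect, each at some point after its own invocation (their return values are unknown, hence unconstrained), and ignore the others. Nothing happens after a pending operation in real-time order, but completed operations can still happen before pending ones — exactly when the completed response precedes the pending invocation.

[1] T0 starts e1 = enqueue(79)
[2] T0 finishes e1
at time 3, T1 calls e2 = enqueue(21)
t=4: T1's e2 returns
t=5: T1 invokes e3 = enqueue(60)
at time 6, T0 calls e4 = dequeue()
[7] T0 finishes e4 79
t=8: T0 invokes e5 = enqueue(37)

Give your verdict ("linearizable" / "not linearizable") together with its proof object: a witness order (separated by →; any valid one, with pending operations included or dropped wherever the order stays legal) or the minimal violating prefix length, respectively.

after step 1 (e1 enqueue(79)): queue <79>
after step 2 (e2 enqueue(21)): queue <79,21>
after step 3 (e3 enqueue(60) (pending, included)): queue <79,21,60>
after step 4 (e4 dequeue() → 79): queue <21,60>

linearizable — witness: e1 → e2 → e3 → e4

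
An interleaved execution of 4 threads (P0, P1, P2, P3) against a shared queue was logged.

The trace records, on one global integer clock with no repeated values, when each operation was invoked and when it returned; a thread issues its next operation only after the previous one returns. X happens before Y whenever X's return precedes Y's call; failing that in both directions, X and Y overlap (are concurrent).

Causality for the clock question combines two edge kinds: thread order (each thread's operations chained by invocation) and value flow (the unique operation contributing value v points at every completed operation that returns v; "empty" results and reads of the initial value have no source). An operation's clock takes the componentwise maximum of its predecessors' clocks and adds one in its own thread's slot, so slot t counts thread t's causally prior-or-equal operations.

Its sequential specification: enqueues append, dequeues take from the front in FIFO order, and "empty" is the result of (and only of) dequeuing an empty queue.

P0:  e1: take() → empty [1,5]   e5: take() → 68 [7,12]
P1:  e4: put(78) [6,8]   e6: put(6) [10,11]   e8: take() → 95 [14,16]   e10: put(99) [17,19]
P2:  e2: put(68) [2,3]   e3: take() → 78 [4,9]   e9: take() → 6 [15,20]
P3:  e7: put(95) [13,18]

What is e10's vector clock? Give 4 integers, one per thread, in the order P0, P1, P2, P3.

e7, invoked 13, has no incoming edges; only P3's bump applies → (0, 0, 0, 1)
e2, invoked 2, has no incoming edges; only P2's bump applies → (0, 0, 1, 0)
e4, invoked 6, has no incoming edges; only P1's bump applies → (0, 1, 0, 0)
e1, invoked 1, has no incoming edges; only P0's bump applies → (1, 0, 0, 0)
merge at e6 (invoked 10): VC(e4)=(0, 1, 0, 0), own-thread bump on P1 → (0, 2, 0, 0)
merge at e3 (invoked 4): VC(e2)=(0, 0, 1, 0), VC(e4)=(0, 1, 0, 0), own-thread bump on P2 → (0, 1, 2, 0)
merge at e5 (invoked 7): VC(e1)=(1, 0, 0, 0), VC(e2)=(0, 0, 1, 0), own-thread bump on P0 → (2, 0, 1, 0)
merge at e8 (invoked 14): VC(e6)=(0, 2, 0, 0), VC(e7)=(0, 0, 0, 1), own-thread bump on P1 → (0, 3, 0, 1)
merge at e9 (invoked 15): VC(e3)=(0, 1, 2, 0), VC(e6)=(0, 2, 0, 0), own-thread bump on P2 → (0, 2, 3, 0)
merge at e10 (invoked 17): VC(e8)=(0, 3, 0, 1), own-thread bump on P1 → (0, 4, 0, 1)
target: VC(e10) = (0, 4, 0, 1)

(0, 4, 0, 1)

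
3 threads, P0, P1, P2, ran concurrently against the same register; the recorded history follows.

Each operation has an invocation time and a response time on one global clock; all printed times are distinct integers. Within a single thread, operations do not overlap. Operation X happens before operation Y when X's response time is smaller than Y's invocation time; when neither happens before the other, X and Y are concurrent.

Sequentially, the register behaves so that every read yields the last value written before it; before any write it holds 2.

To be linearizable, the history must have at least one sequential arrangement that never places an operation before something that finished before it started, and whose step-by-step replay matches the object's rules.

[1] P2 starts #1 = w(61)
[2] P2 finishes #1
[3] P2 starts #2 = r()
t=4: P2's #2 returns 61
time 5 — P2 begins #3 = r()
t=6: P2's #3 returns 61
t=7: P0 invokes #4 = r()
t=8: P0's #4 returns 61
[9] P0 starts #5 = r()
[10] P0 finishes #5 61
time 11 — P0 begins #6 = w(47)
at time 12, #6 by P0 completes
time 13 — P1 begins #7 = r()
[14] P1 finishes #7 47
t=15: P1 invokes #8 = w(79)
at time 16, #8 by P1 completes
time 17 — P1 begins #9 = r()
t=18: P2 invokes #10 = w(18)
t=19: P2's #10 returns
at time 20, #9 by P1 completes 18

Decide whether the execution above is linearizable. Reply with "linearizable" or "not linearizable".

linearizable

one valid linearization: #1, #2, #3, #4, #5, #6, #7, #8, #10, #9
after step 1 (#1 w(61)): value 61
after step 2 (#2 r() → 61): value 61
after step 3 (#3 r() → 61): value 61
after step 4 (#4 r() → 61): value 61
after step 5 (#5 r() → 61): value 61
after step 6 (#6 w(47)): value 47
after step 7 (#7 r() → 47): value 47
after step 8 (#8 w(79)): value 79
after step 9 (#10 w(18)): value 18
after step 10 (#9 r() → 18): value 18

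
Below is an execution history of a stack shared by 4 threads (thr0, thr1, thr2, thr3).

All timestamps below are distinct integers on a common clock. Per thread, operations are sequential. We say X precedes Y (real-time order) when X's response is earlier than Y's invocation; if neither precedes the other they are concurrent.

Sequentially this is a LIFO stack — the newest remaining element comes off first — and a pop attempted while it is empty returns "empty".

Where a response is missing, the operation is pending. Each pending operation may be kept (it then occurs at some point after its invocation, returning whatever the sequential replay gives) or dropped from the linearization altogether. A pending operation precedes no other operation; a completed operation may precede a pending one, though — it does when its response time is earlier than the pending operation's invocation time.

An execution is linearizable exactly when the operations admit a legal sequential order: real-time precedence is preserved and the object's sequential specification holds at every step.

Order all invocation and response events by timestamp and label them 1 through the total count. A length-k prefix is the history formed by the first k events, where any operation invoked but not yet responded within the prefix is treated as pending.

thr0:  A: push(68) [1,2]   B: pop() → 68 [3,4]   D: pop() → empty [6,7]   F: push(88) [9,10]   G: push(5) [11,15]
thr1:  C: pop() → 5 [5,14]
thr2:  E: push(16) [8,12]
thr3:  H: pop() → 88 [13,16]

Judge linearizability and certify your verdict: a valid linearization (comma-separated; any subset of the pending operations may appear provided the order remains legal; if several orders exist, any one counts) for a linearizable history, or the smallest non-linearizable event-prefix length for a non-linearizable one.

linearizable — witness: A, B, D, E, F, G, C, H

step 1: A push(68) — stack <68>
step 2: B pop() → 68 — stack <>
step 3: D pop() → empty — stack <>
step 4: E push(16) — stack <16>
step 5: F push(88) — stack <16,88>
step 6: G push(5) — stack <16,88,5>
step 7: C pop() → 5 — stack <16,88>
step 8: H pop() → 88 — stack <16>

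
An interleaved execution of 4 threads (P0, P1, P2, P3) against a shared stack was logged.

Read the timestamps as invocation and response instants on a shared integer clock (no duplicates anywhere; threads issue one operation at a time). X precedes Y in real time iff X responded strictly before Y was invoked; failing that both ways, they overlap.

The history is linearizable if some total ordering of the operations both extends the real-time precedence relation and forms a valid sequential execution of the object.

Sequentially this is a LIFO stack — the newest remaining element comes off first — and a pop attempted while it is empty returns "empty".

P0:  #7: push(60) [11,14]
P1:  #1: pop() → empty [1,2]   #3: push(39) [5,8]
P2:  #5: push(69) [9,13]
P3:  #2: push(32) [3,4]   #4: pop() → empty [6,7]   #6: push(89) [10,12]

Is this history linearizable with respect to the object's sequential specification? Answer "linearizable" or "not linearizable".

prefix check: 1..6 passes, 1..7 fails once #4's time-7 response joins
one real-time candidate order over the 3 completed operations — the stack replay rejects it
no completion choice of the 1 pending operation (#3) rescues it — every subset was tried
e.g. #1, #2, #4 (pending dropped): illegal at step 3, since #4 pop() → empty cannot apply there

not linearizable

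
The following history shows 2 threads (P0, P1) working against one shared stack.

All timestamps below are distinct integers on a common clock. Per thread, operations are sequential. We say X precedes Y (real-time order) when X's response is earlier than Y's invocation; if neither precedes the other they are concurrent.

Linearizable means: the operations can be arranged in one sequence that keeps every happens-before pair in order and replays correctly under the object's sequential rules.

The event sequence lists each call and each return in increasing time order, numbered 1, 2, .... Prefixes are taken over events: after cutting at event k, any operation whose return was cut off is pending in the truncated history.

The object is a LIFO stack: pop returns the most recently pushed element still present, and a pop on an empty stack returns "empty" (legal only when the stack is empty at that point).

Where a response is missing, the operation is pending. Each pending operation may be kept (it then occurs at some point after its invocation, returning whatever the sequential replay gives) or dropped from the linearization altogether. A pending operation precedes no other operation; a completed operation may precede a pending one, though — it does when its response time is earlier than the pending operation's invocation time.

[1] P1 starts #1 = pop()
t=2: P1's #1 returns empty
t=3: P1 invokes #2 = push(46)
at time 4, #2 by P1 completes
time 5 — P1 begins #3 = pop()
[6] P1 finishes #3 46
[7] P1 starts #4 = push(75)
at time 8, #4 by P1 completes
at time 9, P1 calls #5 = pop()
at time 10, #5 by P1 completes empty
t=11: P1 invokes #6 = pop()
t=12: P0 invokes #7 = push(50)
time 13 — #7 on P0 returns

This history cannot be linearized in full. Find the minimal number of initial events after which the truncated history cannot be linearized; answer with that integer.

events 1..9 are linearizable; a witness order is #1, #2, #3, #4:
step 1: #1 pop() → empty — stack <>
step 2: #2 push(46) — stack <46>
step 3: #3 pop() → 46 — stack <>
step 4: #4 push(75) — stack <75>
event 10 — #5's response, time 10 — after it, nothing linearizes
e.g. #1, #2, #3, #4, #5: illegal at step 5, since #5 pop() → empty cannot apply there

10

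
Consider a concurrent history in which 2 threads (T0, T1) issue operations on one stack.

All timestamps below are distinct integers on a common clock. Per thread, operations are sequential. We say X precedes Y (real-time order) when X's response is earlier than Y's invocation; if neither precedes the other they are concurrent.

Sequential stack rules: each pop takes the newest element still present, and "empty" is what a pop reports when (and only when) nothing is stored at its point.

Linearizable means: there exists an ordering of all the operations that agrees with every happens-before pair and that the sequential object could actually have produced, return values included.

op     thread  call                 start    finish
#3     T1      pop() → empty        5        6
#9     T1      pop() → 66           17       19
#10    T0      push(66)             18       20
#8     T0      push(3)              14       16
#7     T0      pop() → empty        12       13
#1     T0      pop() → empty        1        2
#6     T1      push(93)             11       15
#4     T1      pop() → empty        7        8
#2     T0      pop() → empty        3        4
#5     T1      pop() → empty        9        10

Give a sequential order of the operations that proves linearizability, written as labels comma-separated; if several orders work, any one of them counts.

after step 1 (#1 pop() → empty): stack <>
after step 2 (#2 pop() → empty): stack <>
after step 3 (#3 pop() → empty): stack <>
after step 4 (#4 pop() → empty): stack <>
after step 5 (#5 pop() → empty): stack <>
after step 6 (#7 pop() → empty): stack <>
after step 7 (#6 push(93)): stack <93>
after step 8 (#8 push(3)): stack <93,3>
after step 9 (#10 push(66)): stack <93,3,66>
after step 10 (#9 pop() → 66): stack <93,3>

#1, #2, #3, #4, #5, #7, #6, #8, #10, #9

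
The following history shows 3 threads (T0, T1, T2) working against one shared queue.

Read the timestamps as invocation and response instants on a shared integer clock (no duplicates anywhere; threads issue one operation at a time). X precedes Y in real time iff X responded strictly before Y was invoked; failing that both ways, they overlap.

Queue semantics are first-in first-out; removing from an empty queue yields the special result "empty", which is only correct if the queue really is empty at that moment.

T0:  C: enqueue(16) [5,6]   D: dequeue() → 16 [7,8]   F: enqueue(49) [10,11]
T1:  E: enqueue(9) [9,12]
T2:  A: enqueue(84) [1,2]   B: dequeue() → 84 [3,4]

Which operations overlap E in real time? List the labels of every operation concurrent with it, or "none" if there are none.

F

E runs from 9 to 12; window-overlapping ops are concurrent
A [1,2]: before
B [3,4]: before
C [5,6]: before
D [7,8]: before
F [10,11]: concurrent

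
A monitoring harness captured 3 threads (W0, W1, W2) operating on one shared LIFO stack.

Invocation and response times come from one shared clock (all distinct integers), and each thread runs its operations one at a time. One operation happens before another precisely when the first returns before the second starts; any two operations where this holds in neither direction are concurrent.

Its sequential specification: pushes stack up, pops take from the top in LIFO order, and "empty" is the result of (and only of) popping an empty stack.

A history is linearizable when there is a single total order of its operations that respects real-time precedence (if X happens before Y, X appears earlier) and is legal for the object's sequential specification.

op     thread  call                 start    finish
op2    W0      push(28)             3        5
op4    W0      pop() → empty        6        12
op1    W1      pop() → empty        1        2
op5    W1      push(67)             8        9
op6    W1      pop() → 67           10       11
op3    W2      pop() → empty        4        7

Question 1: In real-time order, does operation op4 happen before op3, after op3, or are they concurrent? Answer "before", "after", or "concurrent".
concurrent

op4 spans [6,12], op3 spans [4,7]
the intervals overlap in both directions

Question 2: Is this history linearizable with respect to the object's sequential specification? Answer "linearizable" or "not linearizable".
not linearizable

events 1..11 are fine; event 12 — the response of op4 at time 12 — makes the prefix non-linearizable
real-time-consistent orders of the 6 completed operations: 7 — all fail the LIFO stack replay
take op1, op2, op3, op4, op5, op6: step 3 already fails, because op3 pop() → empty cannot occur there
take op1, op2, op3, op5, op4, op6: step 3 already fails, because op3 pop() → empty cannot occur there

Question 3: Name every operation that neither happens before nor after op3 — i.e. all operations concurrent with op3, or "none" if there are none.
op2, op4

op3 spans [4,7]; an op avoiding the whole window 4..7 is ordered, any other is concurrent
op1 [1,2]: before
op2 [3,5]: concurrent
op4 [6,12]: concurrent
op5 [8,9]: after
op6 [10,11]: after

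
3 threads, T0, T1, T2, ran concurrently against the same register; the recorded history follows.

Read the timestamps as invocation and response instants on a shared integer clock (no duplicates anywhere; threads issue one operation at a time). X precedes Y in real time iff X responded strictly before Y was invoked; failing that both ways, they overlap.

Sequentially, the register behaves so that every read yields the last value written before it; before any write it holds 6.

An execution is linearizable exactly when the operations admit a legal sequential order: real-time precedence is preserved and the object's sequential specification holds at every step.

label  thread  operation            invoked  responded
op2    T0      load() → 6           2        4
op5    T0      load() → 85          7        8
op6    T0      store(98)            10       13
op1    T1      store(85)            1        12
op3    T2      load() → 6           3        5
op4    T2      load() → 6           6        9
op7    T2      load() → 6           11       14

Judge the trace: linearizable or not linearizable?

events 1..13 are fine; event 14 — the response of op7 at time 14 — makes the prefix non-linearizable
56 orders of the 7 completed register ops respect real time; none is legal
take op1, op2, op3, op4, op5, op6, op7: step 2 already fails, because op2 load() → 6 cannot occur there
take op1, op2, op3, op4, op5, op7, op6: step 2 already fails, because op2 load() → 6 cannot occur there

not linearizable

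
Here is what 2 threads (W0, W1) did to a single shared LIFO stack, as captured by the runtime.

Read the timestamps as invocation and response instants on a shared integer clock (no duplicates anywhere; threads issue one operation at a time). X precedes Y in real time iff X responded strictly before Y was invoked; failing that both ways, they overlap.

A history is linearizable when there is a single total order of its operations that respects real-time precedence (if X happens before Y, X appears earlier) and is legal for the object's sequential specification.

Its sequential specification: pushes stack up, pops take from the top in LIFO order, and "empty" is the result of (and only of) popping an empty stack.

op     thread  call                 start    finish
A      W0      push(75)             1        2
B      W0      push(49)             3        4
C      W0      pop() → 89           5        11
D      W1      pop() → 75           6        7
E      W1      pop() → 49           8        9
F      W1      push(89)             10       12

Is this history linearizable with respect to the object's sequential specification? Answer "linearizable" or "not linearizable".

the violation lands at event 9, E's response at time 9: events 1..8 linearize, events 1..9 do not
exhaustive check: the 4 completed LIFO stack ops admit one real-time order; illegal
no escape via the 1 pending operation (C): every completion choice fails
e.g. A, B, D, E (pending dropped): illegal at step 3, since D pop() → 75 cannot apply there

not linearizable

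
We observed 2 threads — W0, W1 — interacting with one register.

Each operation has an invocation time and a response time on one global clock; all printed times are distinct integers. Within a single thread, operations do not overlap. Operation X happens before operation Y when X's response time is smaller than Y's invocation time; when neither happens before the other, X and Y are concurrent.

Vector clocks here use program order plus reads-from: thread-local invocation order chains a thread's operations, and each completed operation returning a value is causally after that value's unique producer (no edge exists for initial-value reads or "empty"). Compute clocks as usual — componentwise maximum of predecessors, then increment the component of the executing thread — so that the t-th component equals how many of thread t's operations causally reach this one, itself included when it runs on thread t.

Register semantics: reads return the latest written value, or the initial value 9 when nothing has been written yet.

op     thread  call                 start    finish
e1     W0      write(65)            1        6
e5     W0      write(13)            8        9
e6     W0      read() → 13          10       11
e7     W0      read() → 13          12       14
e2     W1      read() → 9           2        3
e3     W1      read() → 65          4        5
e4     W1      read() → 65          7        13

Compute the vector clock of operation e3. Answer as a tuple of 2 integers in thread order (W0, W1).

(1, 2)

e2 (invocation 2): nothing precedes it; W1's component alone gives (0, 1)
e1 (invocation 1): nothing precedes it; W0's component alone gives (1, 0)
e5 (invocation 8): componentwise max over VC(e1)=(1, 0), +1 at W0, giving (2, 0)
e3 (invocation 4): componentwise max over VC(e1)=(1, 0), VC(e2)=(0, 1), +1 at W1, giving (1, 2)
e6 (invocation 10): componentwise max over VC(e5)=(2, 0), +1 at W0, giving (3, 0)
e4 (invocation 7): componentwise max over VC(e1)=(1, 0), VC(e3)=(1, 2), +1 at W1, giving (1, 3)
e7 (invocation 12): componentwise max over VC(e5)=(2, 0), VC(e6)=(3, 0), +1 at W0, giving (4, 0)
target: VC(e3) = (1, 2)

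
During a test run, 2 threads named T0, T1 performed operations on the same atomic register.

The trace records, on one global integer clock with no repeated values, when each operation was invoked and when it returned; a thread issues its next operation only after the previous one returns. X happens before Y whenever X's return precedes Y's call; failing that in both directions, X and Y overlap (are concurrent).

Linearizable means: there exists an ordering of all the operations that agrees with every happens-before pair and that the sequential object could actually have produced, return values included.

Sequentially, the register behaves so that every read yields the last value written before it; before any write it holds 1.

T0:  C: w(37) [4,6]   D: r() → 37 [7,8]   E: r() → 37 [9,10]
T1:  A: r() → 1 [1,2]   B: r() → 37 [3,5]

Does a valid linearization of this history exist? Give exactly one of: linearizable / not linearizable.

witness order: A, C, B, D, E
step 1: A r() → 1 — value 1
step 2: C w(37) — value 37
step 3: B r() → 37 — value 37
step 4: D r() → 37 — value 37
step 5: E r() → 37 — value 37

linearizable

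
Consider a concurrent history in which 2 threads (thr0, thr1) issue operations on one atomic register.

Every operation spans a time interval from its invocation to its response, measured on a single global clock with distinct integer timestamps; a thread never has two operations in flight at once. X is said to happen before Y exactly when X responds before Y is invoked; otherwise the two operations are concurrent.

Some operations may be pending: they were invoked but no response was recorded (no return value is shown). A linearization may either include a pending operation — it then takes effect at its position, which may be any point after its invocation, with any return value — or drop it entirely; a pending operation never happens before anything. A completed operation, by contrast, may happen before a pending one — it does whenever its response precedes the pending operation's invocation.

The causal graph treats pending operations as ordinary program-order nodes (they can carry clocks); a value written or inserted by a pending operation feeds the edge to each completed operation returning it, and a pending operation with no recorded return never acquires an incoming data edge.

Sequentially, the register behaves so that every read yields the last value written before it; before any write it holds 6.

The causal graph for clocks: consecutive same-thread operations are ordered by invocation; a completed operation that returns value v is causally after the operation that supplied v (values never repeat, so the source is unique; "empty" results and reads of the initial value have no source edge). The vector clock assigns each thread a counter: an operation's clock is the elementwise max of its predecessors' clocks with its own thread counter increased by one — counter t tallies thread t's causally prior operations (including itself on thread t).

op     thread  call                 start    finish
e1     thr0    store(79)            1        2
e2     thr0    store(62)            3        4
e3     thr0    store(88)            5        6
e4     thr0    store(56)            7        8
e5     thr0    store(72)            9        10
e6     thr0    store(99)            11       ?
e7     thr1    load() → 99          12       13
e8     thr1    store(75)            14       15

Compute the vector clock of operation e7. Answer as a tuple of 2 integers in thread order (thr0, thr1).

(6, 1)

invoked at 1, e1 has no predecessors; its own thr0 bump gives (1, 0)
VC(e2, invoked at 3): max of VC(e1)=(1, 0), then +1 on thread thr0 → (2, 0)
VC(e3, invoked at 5): max of VC(e2)=(2, 0), then +1 on thread thr0 → (3, 0)
VC(e4, invoked at 7): max of VC(e3)=(3, 0), then +1 on thread thr0 → (4, 0)
VC(e5, invoked at 9): max of VC(e4)=(4, 0), then +1 on thread thr0 → (5, 0)
VC(e6, invoked at 11): max of VC(e5)=(5, 0), then +1 on thread thr0 → (6, 0)
VC(e7, invoked at 12): max of VC(e6)=(6, 0), then +1 on thread thr1 → (6, 1)
VC(e8, invoked at 14): max of VC(e7)=(6, 1), then +1 on thread thr1 → (6, 2)
target: VC(e7) = (6, 1)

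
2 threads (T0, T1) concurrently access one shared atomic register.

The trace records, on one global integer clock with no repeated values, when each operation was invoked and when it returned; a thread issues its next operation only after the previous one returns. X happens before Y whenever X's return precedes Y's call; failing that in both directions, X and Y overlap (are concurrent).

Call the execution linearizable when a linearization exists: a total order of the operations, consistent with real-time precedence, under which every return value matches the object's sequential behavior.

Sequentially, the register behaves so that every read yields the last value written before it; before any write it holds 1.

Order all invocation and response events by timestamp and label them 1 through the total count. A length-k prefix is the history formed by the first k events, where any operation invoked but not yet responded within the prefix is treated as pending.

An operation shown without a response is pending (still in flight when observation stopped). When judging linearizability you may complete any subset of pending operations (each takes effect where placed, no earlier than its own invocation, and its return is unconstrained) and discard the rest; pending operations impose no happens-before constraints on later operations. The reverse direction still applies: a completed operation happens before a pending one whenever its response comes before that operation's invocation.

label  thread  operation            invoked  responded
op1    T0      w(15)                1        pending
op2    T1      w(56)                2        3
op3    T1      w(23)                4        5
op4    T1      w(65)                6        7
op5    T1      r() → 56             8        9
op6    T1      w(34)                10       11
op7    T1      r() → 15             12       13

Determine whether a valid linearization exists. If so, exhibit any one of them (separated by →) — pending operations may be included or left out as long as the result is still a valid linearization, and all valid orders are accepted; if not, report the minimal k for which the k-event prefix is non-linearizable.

through event 8 a valid linearization exists; event 9 (op5 responding at time 9) ends that
one real-time candidate order over the 4 completed operations — the atomic register replay rejects it
every completion of the 1 pending operation (op1) was checked; none linearizes
one such order, op2, op3, op4, op5 (pending dropped), breaks at step 4 where op5 r() → 56 is illegal

not linearizable — minimal violating prefix: 9 events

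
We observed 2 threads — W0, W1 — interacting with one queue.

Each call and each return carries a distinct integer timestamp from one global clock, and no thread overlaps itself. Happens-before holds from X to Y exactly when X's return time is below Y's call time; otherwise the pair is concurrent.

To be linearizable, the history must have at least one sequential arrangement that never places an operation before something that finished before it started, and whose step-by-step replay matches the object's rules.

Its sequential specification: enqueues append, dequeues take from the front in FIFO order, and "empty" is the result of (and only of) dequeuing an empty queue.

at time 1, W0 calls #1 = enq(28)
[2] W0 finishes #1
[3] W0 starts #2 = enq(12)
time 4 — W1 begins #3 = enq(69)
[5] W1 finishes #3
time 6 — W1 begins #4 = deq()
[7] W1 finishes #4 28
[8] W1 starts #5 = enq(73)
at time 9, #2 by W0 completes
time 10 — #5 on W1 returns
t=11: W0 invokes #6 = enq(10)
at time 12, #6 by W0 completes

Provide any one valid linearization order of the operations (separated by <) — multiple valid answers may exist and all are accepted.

after step 1 (#1 enq(28)): queue <28>
after step 2 (#2 enq(12)): queue <28,12>
after step 3 (#3 enq(69)): queue <28,12,69>
after step 4 (#4 deq() → 28): queue <12,69>
after step 5 (#5 enq(73)): queue <12,69,73>
after step 6 (#6 enq(10)): queue <12,69,73,10>

#1 < #2 < #3 < #4 < #5 < #6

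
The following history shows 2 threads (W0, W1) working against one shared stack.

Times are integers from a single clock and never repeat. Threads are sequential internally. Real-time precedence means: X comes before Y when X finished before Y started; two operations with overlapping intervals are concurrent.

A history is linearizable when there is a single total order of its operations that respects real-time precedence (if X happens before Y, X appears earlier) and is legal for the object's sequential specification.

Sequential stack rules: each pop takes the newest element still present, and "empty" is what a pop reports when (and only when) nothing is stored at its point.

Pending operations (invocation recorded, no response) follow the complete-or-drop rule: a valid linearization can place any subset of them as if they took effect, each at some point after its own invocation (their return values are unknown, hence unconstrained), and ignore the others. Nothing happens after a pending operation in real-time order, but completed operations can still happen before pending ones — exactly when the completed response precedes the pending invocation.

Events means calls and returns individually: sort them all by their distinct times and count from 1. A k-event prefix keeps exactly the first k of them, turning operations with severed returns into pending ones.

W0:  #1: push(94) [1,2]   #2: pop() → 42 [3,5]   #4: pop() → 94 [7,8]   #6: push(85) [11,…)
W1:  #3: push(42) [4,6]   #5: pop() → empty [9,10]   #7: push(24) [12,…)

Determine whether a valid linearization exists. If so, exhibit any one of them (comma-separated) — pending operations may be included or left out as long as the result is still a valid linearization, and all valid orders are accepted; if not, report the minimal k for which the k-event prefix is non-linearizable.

linearizable — witness: #1, #3, #2, #4, #5

1. #1 push(94), leaving stack <94>
2. #3 push(42), leaving stack <94,42>
3. #2 pop() → 42, leaving stack <94>
4. #4 pop() → 94, leaving stack <>
5. #5 pop() → empty, leaving stack <>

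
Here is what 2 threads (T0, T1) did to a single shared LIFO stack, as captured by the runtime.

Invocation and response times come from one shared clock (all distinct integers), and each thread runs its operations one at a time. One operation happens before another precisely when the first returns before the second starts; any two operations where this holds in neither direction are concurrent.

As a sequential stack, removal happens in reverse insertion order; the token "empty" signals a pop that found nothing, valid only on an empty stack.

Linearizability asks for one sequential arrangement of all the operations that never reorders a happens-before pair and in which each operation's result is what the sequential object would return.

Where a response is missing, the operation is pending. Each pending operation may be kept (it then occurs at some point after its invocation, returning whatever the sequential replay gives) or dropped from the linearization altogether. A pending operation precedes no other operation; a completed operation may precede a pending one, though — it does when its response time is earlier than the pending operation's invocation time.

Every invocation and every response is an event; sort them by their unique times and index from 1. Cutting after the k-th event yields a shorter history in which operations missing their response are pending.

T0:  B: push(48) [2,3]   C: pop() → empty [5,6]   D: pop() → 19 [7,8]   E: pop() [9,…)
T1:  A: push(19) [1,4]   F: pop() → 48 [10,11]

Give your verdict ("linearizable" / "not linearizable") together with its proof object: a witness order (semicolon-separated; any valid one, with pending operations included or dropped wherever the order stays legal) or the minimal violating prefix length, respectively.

not linearizable — minimal violating prefix: 6 events

through event 5 a valid linearization exists; event 6 (C responding at time 6) ends that
2 orders of the 3 completed LIFO stack ops respect real time; none is legal
one such order, A, B, C, breaks at step 3 where C pop() → empty is illegal
one such order, B, A, C, breaks at step 3 where C pop() → empty is illegal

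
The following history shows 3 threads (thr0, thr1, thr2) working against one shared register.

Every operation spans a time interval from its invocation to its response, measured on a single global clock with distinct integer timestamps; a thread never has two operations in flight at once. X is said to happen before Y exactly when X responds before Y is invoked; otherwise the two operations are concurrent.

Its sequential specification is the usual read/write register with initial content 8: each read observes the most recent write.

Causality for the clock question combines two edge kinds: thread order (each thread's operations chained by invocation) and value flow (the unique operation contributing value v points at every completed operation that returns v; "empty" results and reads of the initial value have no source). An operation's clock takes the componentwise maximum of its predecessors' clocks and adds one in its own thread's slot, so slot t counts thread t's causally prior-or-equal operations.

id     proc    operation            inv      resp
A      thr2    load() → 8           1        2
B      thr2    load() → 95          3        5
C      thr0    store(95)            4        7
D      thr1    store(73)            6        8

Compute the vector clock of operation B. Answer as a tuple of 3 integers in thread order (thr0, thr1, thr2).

invoked at 1, A has no predecessors; its own thr2 bump gives (0, 0, 1)
invoked at 6, D has no predecessors; its own thr1 bump gives (0, 1, 0)
invoked at 4, C has no predecessors; its own thr0 bump gives (1, 0, 0)
merge at B (invoked 3): VC(A)=(0, 0, 1), VC(C)=(1, 0, 0), own-thread bump on thr2 → (1, 0, 2)
target: VC(B) = (1, 0, 2)

(1, 0, 2)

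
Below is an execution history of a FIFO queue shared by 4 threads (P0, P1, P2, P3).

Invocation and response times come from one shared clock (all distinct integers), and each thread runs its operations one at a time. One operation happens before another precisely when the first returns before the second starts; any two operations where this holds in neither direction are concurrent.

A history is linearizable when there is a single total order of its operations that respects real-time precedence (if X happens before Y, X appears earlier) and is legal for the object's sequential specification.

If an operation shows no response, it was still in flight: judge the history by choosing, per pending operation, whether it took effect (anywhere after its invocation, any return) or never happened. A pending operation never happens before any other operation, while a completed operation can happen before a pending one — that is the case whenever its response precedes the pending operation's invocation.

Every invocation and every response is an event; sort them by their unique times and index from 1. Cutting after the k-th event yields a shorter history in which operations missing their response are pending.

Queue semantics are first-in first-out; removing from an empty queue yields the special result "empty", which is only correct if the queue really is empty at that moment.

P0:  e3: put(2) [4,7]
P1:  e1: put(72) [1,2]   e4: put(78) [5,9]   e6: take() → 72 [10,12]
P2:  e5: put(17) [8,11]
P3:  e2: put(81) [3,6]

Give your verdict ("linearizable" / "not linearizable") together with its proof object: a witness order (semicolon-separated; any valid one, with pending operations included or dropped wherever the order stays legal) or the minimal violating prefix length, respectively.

1. e1 put(72), leaving queue <72>
2. e2 put(81), leaving queue <72,81>
3. e3 put(2), leaving queue <72,81,2>
4. e4 put(78), leaving queue <72,81,2,78>
5. e5 put(17), leaving queue <72,81,2,78,17>
6. e6 take() → 72, leaving queue <81,2,78,17>

linearizable — witness: e1; e2; e3; e4; e5; e6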